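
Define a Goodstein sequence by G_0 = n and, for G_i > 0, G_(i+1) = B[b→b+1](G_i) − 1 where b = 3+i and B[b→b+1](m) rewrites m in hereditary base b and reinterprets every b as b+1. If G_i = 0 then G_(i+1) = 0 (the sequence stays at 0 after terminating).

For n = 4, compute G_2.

step 0: 4 = 3 + 1; sub 4 for 3: 4 + 1; = 5; G_1 = 5−1 = 4
step 1: 4 = 4; sub 5 for 4: 5; = 5; G_2 = 5−1 = 4
step 2: 4 = 4; sub 6 for 5: 4; = 4; G_3 = 4−1 = 3

4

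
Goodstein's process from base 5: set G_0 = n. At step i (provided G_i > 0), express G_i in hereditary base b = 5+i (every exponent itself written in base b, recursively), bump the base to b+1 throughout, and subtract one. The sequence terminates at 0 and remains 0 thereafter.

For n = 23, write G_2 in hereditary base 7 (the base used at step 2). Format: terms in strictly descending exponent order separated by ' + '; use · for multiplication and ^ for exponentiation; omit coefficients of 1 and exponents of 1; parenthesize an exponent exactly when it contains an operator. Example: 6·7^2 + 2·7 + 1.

4·7 + 1

G_0=23  [base 5] 4·5 + 3  →[5↦6]→  4·6 + 3 = 27  −1 ⇒ G_1=26
G_1=26  [base 6] 4·6 + 2  →[6↦7]→  4·7 + 2 = 30  −1 ⇒ G_2=29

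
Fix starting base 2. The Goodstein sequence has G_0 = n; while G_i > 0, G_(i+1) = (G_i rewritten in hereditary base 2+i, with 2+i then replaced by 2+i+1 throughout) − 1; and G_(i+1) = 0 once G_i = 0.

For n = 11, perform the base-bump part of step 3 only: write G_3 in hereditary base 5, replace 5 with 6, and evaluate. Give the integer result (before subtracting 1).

279938

base 2: 11 = 2^(2 + 1) + 2 + 1; at 3: 3^(3 + 1) + 3 + 1 = 85; next = 84
base 3: 84 = 3^(3 + 1) + 3; at 4: 4^(4 + 1) + 4 = 1028; next = 1027
base 4: 1027 = 4^(4 + 1) + 3; at 5: 5^(5 + 1) + 3 = 15628; next = 15627
base 5: 15627 = 5^(5 + 1) + 2; at 6: 6^(6 + 1) + 2 = 279938; next = 279937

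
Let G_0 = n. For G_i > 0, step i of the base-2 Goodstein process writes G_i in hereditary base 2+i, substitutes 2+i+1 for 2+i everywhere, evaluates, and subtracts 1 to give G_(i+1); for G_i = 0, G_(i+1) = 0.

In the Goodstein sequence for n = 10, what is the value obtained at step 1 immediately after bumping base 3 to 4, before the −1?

step 0: 10 = 2^(2 + 1) + 2; sub 3 for 2: 3^(3 + 1) + 3; = 84; G_1 = 84−1 = 83
step 1: 83 = 3^(3 + 1) + 2; sub 4 for 3: 4^(4 + 1) + 2; = 1026; G_2 = 1026−1 = 1025

1026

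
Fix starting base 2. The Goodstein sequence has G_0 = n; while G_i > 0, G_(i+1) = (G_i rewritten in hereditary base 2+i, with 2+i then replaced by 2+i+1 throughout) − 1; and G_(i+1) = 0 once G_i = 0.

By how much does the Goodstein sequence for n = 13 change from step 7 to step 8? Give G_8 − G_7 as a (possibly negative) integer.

96513216470

G_0=13  [base 2] 2^(2 + 1) + 2^2 + 1  →[2↦3]→  3^(3 + 1) + 3^3 + 1 = 109  −1 ⇒ G_1=108
G_1=108  [base 3] 3^(3 + 1) + 3^3  →[3↦4]→  4^(4 + 1) + 4^4 = 1280  −1 ⇒ G_2=1279
G_2=1279  [base 4] 4^(4 + 1) + 3·4^3 + 3·4^2 + 3·4 + 3  →[4↦5]→  5^(5 + 1) + 3·5^3 + 3·5^2 + 3·5 + 3 = 16093  −1 ⇒ G_3=16092
G_3=16092  [base 5] 5^(5 + 1) + 3·5^3 + 3·5^2 + 3·5 + 2  →[5↦6]→  6^(6 + 1) + 3·6^3 + 3·6^2 + 3·6 + 2 = 280712  −1 ⇒ G_4=280711
G_4=280711  [base 6] 6^(6 + 1) + 3·6^3 + 3·6^2 + 3·6 + 1  →[6↦7]→  7^(7 + 1) + 3·7^3 + 3·7^2 + 3·7 + 1 = 5765999  −1 ⇒ G_5=5765998
G_5=5765998  [base 7] 7^(7 + 1) + 3·7^3 + 3·7^2 + 3·7  →[7↦8]→  8^(8 + 1) + 3·8^3 + 3·8^2 + 3·8 = 134219480  −1 ⇒ G_6=134219479
G_6=134219479  [base 8] 8^(8 + 1) + 3·8^3 + 3·8^2 + 2·8 + 7  →[8↦9]→  9^(9 + 1) + 3·9^3 + 3·9^2 + 2·9 + 7 = 3486786856  −1 ⇒ G_7=3486786855
G_7=3486786855  [base 9] 9^(9 + 1) + 3·9^3 + 3·9^2 + 2·9 + 6  →[9↦10]→  10^(10 + 1) + 3·10^3 + 3·10^2 + 2·10 + 6 = 100000003326  −1 ⇒ G_8=100000003325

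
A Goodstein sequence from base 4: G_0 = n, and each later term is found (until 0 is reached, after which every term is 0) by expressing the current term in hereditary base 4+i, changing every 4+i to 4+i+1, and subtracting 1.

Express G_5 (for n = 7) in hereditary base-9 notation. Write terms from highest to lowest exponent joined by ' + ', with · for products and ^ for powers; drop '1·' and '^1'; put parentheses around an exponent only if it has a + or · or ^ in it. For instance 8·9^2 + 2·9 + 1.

6

step 0: 7 = 4 + 3; sub 5 for 4: 5 + 3; = 8; G_1 = 8−1 = 7
step 1: 7 = 5 + 2; sub 6 for 5: 6 + 2; = 8; G_2 = 8−1 = 7
step 2: 7 = 6 + 1; sub 7 for 6: 7 + 1; = 8; G_3 = 8−1 = 7
step 3: 7 = 7; sub 8 for 7: 8; = 8; G_4 = 8−1 = 7
step 4: 7 = 7; sub 9 for 8: 7; = 7; G_5 = 7−1 = 6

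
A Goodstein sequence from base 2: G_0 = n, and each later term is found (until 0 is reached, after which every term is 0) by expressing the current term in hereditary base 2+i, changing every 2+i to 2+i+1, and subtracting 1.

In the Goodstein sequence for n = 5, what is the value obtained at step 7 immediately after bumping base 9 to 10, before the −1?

G_0 = 5. HB_2(5) = 2^2 + 1. Bump = 28. G_1 = 27.
G_1 = 27. HB_3(27) = 3^3. Bump = 256. G_2 = 255.
G_2 = 255. HB_4(255) = 3·4^3 + 3·4^2 + 3·4 + 3. Bump = 468. G_3 = 467.
G_3 = 467. HB_5(467) = 3·5^3 + 3·5^2 + 3·5 + 2. Bump = 776. G_4 = 775.
G_4 = 775. HB_6(775) = 3·6^3 + 3·6^2 + 3·6 + 1. Bump = 1198. G_5 = 1197.
G_5 = 1197. HB_7(1197) = 3·7^3 + 3·7^2 + 3·7. Bump = 1752. G_6 = 1751.
G_6 = 1751. HB_8(1751) = 3·8^3 + 3·8^2 + 2·8 + 7. Bump = 2455. G_7 = 2454.
G_7 = 2454. HB_9(2454) = 3·9^3 + 3·9^2 + 2·9 + 6. Bump = 3326. G_8 = 3325.

3326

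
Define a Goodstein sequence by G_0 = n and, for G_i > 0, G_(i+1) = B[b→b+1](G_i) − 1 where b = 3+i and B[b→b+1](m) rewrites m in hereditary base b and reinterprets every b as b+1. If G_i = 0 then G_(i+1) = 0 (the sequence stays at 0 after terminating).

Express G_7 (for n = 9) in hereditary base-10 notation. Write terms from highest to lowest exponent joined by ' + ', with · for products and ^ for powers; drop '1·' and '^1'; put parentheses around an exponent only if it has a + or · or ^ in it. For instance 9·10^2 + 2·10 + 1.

9 —HB3→ 3^2 —bump→ 4^2 = 16 —(−1)→ 15
15 —HB4→ 3·4 + 3 —bump→ 3·5 + 3 = 18 —(−1)→ 17
17 —HB5→ 3·5 + 2 —bump→ 3·6 + 2 = 20 —(−1)→ 19
19 —HB6→ 3·6 + 1 —bump→ 3·7 + 1 = 22 —(−1)→ 21
21 —HB7→ 3·7 —bump→ 3·8 = 24 —(−1)→ 23
23 —HB8→ 2·8 + 7 —bump→ 2·9 + 7 = 25 —(−1)→ 24
24 —HB9→ 2·9 + 6 —bump→ 2·10 + 6 = 26 —(−1)→ 25
25 —HB10→ 2·10 + 5 —bump→ 2·11 + 5 = 27 —(−1)→ 26

2·10 + 5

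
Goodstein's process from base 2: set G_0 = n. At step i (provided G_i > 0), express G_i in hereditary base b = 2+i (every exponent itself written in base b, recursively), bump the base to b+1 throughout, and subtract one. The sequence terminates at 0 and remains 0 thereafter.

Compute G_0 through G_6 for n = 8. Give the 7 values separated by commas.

base 2: 8 = 2^(2 + 1); at 3: 3^(3 + 1) = 81; next = 80
base 3: 80 = 2·3^3 + 2·3^2 + 2·3 + 2; at 4: 2·4^4 + 2·4^2 + 2·4 + 2 = 554; next = 553
base 4: 553 = 2·4^4 + 2·4^2 + 2·4 + 1; at 5: 2·5^5 + 2·5^2 + 2·5 + 1 = 6311; next = 6310
base 5: 6310 = 2·5^5 + 2·5^2 + 2·5; at 6: 2·6^6 + 2·6^2 + 2·6 = 93396; next = 93395
base 6: 93395 = 2·6^6 + 2·6^2 + 6 + 5; at 7: 2·7^7 + 2·7^2 + 7 + 5 = 1647196; next = 1647195
base 7: 1647195 = 2·7^7 + 2·7^2 + 7 + 4; at 8: 2·8^8 + 2·8^2 + 8 + 4 = 33554572; next = 33554571

8, 80, 553, 6310, 93395, 1647195, 33554571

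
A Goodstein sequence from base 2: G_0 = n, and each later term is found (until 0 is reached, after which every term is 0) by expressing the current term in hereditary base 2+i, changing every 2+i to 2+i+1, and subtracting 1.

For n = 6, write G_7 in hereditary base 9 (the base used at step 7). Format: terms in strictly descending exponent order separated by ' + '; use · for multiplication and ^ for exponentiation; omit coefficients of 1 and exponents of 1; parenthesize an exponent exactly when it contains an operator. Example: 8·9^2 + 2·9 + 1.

5·9^5 + 5·9^4 + 5·9^3 + 5·9^2 + 5·9 + 2

step 0: 6 = 2^2 + 2; sub 3 for 2: 3^3 + 3; = 30; G_1 = 30−1 = 29
step 1: 29 = 3^3 + 2; sub 4 for 3: 4^4 + 2; = 258; G_2 = 258−1 = 257
step 2: 257 = 4^4 + 1; sub 5 for 4: 5^5 + 1; = 3126; G_3 = 3126−1 = 3125
step 3: 3125 = 5^5; sub 6 for 5: 6^6; = 46656; G_4 = 46656−1 = 46655
step 4: 46655 = 5·6^5 + 5·6^4 + 5·6^3 + 5·6^2 + 5·6 + 5; sub 7 for 6: 5·7^5 + 5·7^4 + 5·7^3 + 5·7^2 + 5·7 + 5; = 98040; G_5 = 98040−1 = 98039
step 5: 98039 = 5·7^5 + 5·7^4 + 5·7^3 + 5·7^2 + 5·7 + 4; sub 8 for 7: 5·8^5 + 5·8^4 + 5·8^3 + 5·8^2 + 5·8 + 4; = 187244; G_6 = 187244−1 = 187243
step 6: 187243 = 5·8^5 + 5·8^4 + 5·8^3 + 5·8^2 + 5·8 + 3; sub 9 for 8: 5·9^5 + 5·9^4 + 5·9^3 + 5·9^2 + 5·9 + 3; = 332148; G_7 = 332148−1 = 332147
step 7: 332147 = 5·9^5 + 5·9^4 + 5·9^3 + 5·9^2 + 5·9 + 2; sub 10 for 9: 5·10^5 + 5·10^4 + 5·10^3 + 5·10^2 + 5·10 + 2; = 555552; G_8 = 555552−1 = 555551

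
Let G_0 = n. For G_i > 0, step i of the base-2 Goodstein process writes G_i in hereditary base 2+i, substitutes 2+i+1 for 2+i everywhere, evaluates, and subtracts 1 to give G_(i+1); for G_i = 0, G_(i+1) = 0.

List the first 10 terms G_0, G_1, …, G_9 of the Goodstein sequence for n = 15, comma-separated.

15, 111, 1283, 18752, 326593, 6588344, 150994943, 3524450280, 100077777775, 3138578427934

G_0=15  [base 2] 2^(2 + 1) + 2^2 + 2 + 1  →[2↦3]→  3^(3 + 1) + 3^3 + 3 + 1 = 112  −1 ⇒ G_1=111
G_1=111  [base 3] 3^(3 + 1) + 3^3 + 3  →[3↦4]→  4^(4 + 1) + 4^4 + 4 = 1284  −1 ⇒ G_2=1283
G_2=1283  [base 4] 4^(4 + 1) + 4^4 + 3  →[4↦5]→  5^(5 + 1) + 5^5 + 3 = 18753  −1 ⇒ G_3=18752
G_3=18752  [base 5] 5^(5 + 1) + 5^5 + 2  →[5↦6]→  6^(6 + 1) + 6^6 + 2 = 326594  −1 ⇒ G_4=326593
G_4=326593  [base 6] 6^(6 + 1) + 6^6 + 1  →[6↦7]→  7^(7 + 1) + 7^7 + 1 = 6588345  −1 ⇒ G_5=6588344
G_5=6588344  [base 7] 7^(7 + 1) + 7^7  →[7↦8]→  8^(8 + 1) + 8^8 = 150994944  −1 ⇒ G_6=150994943
G_6=150994943  [base 8] 8^(8 + 1) + 7·8^7 + 7·8^6 + 7·8^5 + 7·8^4 + 7·8^3 + 7·8^2 + 7·8 + 7  →[8↦9]→  9^(9 + 1) + 7·9^7 + 7·9^6 + 7·9^5 + 7·9^4 + 7·9^3 + 7·9^2 + 7·9 + 7 = 3524450281  −1 ⇒ G_7=3524450280
G_7=3524450280  [base 9] 9^(9 + 1) + 7·9^7 + 7·9^6 + 7·9^5 + 7·9^4 + 7·9^3 + 7·9^2 + 7·9 + 6  →[9↦10]→  10^(10 + 1) + 7·10^7 + 7·10^6 + 7·10^5 + 7·10^4 + 7·10^3 + 7·10^2 + 7·10 + 6 = 100077777776  −1 ⇒ G_8=100077777775
G_8=100077777775  [base 10] 10^(10 + 1) + 7·10^7 + 7·10^6 + 7·10^5 + 7·10^4 + 7·10^3 + 7·10^2 + 7·10 + 5  →[10↦11]→  11^(11 + 1) + 7·11^7 + 7·11^6 + 7·11^5 + 7·11^4 + 7·11^3 + 7·11^2 + 7·11 + 5 = 3138578427935  −1 ⇒ G_9=3138578427934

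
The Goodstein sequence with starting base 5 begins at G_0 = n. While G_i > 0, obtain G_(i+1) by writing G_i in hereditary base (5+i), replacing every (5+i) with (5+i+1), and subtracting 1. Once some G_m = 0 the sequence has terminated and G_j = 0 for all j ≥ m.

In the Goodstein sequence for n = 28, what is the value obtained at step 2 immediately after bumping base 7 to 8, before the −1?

base 5: 28 = 5^2 + 3; at 6: 6^2 + 3 = 39; next = 38
base 6: 38 = 6^2 + 2; at 7: 7^2 + 2 = 51; next = 50
base 7: 50 = 7^2 + 1; at 8: 8^2 + 1 = 65; next = 64

65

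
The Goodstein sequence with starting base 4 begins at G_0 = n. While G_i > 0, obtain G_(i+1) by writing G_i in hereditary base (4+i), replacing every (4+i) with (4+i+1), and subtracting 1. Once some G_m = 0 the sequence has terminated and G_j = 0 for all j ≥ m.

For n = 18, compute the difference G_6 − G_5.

G_0=18  [base 4] 4^2 + 2  →[4↦5]→  5^2 + 2 = 27  −1 ⇒ G_1=26
G_1=26  [base 5] 5^2 + 1  →[5↦6]→  6^2 + 1 = 37  −1 ⇒ G_2=36
G_2=36  [base 6] 6^2  →[6↦7]→  7^2 = 49  −1 ⇒ G_3=48
G_3=48  [base 7] 6·7 + 6  →[7↦8]→  6·8 + 6 = 54  −1 ⇒ G_4=53
G_4=53  [base 8] 6·8 + 5  →[8↦9]→  6·9 + 5 = 59  −1 ⇒ G_5=58
G_5=58  [base 9] 6·9 + 4  →[9↦10]→  6·10 + 4 = 64  −1 ⇒ G_6=63

5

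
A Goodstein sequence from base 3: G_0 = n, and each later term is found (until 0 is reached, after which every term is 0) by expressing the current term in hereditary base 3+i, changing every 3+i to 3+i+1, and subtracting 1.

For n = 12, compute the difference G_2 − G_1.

8

12 —HB3→ 3^2 + 3 —bump→ 4^2 + 4 = 20 —(−1)→ 19
19 —HB4→ 4^2 + 3 —bump→ 5^2 + 3 = 28 —(−1)→ 27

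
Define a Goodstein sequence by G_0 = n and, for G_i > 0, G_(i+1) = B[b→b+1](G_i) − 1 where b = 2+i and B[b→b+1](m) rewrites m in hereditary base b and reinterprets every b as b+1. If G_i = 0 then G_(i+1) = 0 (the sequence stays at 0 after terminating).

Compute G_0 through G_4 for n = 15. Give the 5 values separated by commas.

15, 111, 1283, 18752, 326593

G_0=15  [base 2] 2^(2 + 1) + 2^2 + 2 + 1  →[2↦3]→  3^(3 + 1) + 3^3 + 3 + 1 = 112  −1 ⇒ G_1=111
G_1=111  [base 3] 3^(3 + 1) + 3^3 + 3  →[3↦4]→  4^(4 + 1) + 4^4 + 4 = 1284  −1 ⇒ G_2=1283
G_2=1283  [base 4] 4^(4 + 1) + 4^4 + 3  →[4↦5]→  5^(5 + 1) + 5^5 + 3 = 18753  −1 ⇒ G_3=18752
G_3=18752  [base 5] 5^(5 + 1) + 5^5 + 2  →[5↦6]→  6^(6 + 1) + 6^6 + 2 = 326594  −1 ⇒ G_4=326593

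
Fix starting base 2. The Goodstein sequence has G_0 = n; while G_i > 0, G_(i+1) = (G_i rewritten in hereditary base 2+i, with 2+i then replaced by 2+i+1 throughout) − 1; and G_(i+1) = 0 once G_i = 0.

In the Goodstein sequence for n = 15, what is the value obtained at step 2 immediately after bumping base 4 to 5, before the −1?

i=0: 15 = 2^(2 + 1) + 2^2 + 2 + 1 (b=2); 2→3: 3^(3 + 1) + 3^3 + 3 + 1 = 112; 112−1 = 111
i=1: 111 = 3^(3 + 1) + 3^3 + 3 (b=3); 3→4: 4^(4 + 1) + 4^4 + 4 = 1284; 1284−1 = 1283
i=2: 1283 = 4^(4 + 1) + 4^4 + 3 (b=4); 4→5: 5^(5 + 1) + 5^5 + 3 = 18753; 18753−1 = 18752

18753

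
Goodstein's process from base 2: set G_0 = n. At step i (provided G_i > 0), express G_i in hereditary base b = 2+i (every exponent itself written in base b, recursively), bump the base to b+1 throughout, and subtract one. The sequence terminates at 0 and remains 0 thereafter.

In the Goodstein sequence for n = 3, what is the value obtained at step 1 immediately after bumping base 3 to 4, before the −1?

4

G_0 = 3. HB_2(3) = 2 + 1. Bump = 4. G_1 = 3.
G_1 = 3. HB_3(3) = 3. Bump = 4. G_2 = 3.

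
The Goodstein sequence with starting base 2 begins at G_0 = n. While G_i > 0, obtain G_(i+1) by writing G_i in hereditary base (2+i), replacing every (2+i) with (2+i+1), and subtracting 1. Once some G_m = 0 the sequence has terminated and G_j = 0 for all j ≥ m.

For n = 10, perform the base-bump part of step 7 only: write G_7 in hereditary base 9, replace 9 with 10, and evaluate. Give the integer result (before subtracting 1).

50000555552

(0) 10|_2 = 2^(2 + 1) + 2 ↦ 3^(3 + 1) + 3|_3 = 84 ⇒ 83
(1) 83|_3 = 3^(3 + 1) + 2 ↦ 4^(4 + 1) + 2|_4 = 1026 ⇒ 1025
(2) 1025|_4 = 4^(4 + 1) + 1 ↦ 5^(5 + 1) + 1|_5 = 15626 ⇒ 15625
(3) 15625|_5 = 5^(5 + 1) ↦ 6^(6 + 1)|_6 = 279936 ⇒ 279935
(4) 279935|_6 = 5·6^6 + 5·6^5 + 5·6^4 + 5·6^3 + 5·6^2 + 5·6 + 5 ↦ 5·7^7 + 5·7^5 + 5·7^4 + 5·7^3 + 5·7^2 + 5·7 + 5|_7 = 4215755 ⇒ 4215754
(5) 4215754|_7 = 5·7^7 + 5·7^5 + 5·7^4 + 5·7^3 + 5·7^2 + 5·7 + 4 ↦ 5·8^8 + 5·8^5 + 5·8^4 + 5·8^3 + 5·8^2 + 5·8 + 4|_8 = 84073324 ⇒ 84073323
(6) 84073323|_8 = 5·8^8 + 5·8^5 + 5·8^4 + 5·8^3 + 5·8^2 + 5·8 + 3 ↦ 5·9^9 + 5·9^5 + 5·9^4 + 5·9^3 + 5·9^2 + 5·9 + 3|_9 = 1937434593 ⇒ 1937434592
(7) 1937434592|_9 = 5·9^9 + 5·9^5 + 5·9^4 + 5·9^3 + 5·9^2 + 5·9 + 2 ↦ 5·10^10 + 5·10^5 + 5·10^4 + 5·10^3 + 5·10^2 + 5·10 + 2|_10 = 50000555552 ⇒ 50000555551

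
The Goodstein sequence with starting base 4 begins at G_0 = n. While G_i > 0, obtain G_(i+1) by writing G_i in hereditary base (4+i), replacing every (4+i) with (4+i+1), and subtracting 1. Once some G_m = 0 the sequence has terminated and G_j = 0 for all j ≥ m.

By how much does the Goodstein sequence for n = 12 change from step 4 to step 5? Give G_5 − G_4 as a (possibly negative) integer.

1

(0) 12|_4 = 3·4 ↦ 3·5|_5 = 15 ⇒ 14
(1) 14|_5 = 2·5 + 4 ↦ 2·6 + 4|_6 = 16 ⇒ 15
(2) 15|_6 = 2·6 + 3 ↦ 2·7 + 3|_7 = 17 ⇒ 16
(3) 16|_7 = 2·7 + 2 ↦ 2·8 + 2|_8 = 18 ⇒ 17
(4) 17|_8 = 2·8 + 1 ↦ 2·9 + 1|_9 = 19 ⇒ 18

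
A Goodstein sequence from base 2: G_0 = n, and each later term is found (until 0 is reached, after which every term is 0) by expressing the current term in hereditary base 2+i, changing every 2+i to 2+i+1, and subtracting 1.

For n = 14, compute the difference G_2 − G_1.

G_0=14  [base 2] 2^(2 + 1) + 2^2 + 2  →[2↦3]→  3^(3 + 1) + 3^3 + 3 = 111  −1 ⇒ G_1=110
G_1=110  [base 3] 3^(3 + 1) + 3^3 + 2  →[3↦4]→  4^(4 + 1) + 4^4 + 2 = 1282  −1 ⇒ G_2=1281

1171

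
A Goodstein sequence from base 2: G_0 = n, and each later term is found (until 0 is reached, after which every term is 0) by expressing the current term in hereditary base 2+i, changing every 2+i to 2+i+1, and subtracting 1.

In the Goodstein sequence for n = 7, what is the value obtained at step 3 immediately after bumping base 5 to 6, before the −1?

(0) 7|_2 = 2^2 + 2 + 1 ↦ 3^3 + 3 + 1|_3 = 31 ⇒ 30
(1) 30|_3 = 3^3 + 3 ↦ 4^4 + 4|_4 = 260 ⇒ 259
(2) 259|_4 = 4^4 + 3 ↦ 5^5 + 3|_5 = 3128 ⇒ 3127
(3) 3127|_5 = 5^5 + 2 ↦ 6^6 + 2|_6 = 46658 ⇒ 46657

46658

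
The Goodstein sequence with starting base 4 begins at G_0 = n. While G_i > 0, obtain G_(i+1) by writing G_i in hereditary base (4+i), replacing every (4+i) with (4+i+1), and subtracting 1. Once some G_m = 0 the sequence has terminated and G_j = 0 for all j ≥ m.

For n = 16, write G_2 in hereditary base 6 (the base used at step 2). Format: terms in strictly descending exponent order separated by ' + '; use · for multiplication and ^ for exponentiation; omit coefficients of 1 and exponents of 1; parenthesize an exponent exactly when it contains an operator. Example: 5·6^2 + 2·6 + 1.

G_0=16  [base 4] 4^2  →[4↦5]→  5^2 = 25  −1 ⇒ G_1=24
G_1=24  [base 5] 4·5 + 4  →[5↦6]→  4·6 + 4 = 28  −1 ⇒ G_2=27
G_2=27  [base 6] 4·6 + 3  →[6↦7]→  4·7 + 3 = 31  −1 ⇒ G_3=30

4·6 + 3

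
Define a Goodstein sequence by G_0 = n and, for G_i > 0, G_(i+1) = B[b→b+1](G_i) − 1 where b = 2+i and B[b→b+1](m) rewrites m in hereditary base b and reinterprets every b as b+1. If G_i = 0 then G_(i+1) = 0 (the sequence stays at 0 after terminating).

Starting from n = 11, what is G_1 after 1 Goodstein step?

84

base 2: 11 = 2^(2 + 1) + 2 + 1; at 3: 3^(3 + 1) + 3 + 1 = 85; next = 84
base 3: 84 = 3^(3 + 1) + 3; at 4: 4^(4 + 1) + 4 = 1028; next = 1027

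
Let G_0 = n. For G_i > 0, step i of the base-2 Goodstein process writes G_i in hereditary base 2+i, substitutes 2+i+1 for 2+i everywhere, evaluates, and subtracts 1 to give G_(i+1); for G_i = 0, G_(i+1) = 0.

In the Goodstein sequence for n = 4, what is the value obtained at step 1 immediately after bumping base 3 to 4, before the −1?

42

4 —HB2→ 2^2 —bump→ 3^3 = 27 —(−1)→ 26
26 —HB3→ 2·3^2 + 2·3 + 2 —bump→ 2·4^2 + 2·4 + 2 = 42 —(−1)→ 41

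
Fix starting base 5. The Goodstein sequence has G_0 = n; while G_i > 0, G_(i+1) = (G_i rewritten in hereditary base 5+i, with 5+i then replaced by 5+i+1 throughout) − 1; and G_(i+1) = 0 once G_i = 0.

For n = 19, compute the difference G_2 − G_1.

step 0: 19 = 3·5 + 4; sub 6 for 5: 3·6 + 4; = 22; G_1 = 22−1 = 21
step 1: 21 = 3·6 + 3; sub 7 for 6: 3·7 + 3; = 24; G_2 = 24−1 = 23

2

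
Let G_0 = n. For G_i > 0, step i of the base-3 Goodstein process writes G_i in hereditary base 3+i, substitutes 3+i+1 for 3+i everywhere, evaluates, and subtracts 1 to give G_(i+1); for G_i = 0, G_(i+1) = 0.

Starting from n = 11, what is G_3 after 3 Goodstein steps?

35

step 0: 11 = 3^2 + 2; sub 4 for 3: 4^2 + 2; = 18; G_1 = 18−1 = 17
step 1: 17 = 4^2 + 1; sub 5 for 4: 5^2 + 1; = 26; G_2 = 26−1 = 25
step 2: 25 = 5^2; sub 6 for 5: 6^2; = 36; G_3 = 36−1 = 35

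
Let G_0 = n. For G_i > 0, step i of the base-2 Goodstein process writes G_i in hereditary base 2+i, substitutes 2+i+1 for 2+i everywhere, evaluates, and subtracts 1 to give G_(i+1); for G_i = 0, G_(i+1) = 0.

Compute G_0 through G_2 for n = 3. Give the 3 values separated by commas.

3, 3, 3

3 —HB2→ 2 + 1 —bump→ 3 + 1 = 4 —(−1)→ 3
3 —HB3→ 3 —bump→ 4 = 4 —(−1)→ 3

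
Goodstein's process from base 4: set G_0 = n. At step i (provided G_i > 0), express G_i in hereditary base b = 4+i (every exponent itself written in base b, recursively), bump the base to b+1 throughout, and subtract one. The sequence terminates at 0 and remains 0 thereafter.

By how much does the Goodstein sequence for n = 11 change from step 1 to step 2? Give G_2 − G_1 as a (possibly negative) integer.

1

[0] 11 ≡ 2·4 + 3 (base 4). Lift 5: 13. −1: 12.
[1] 12 ≡ 2·5 + 2 (base 5). Lift 6: 14. −1: 13.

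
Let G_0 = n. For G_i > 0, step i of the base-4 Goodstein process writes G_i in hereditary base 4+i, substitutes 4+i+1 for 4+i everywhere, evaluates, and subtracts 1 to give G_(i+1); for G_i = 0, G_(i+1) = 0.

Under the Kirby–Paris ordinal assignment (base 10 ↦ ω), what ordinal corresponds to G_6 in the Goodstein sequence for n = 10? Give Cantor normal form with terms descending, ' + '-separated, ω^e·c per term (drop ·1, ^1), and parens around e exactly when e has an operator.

10 —HB4→ 2·4 + 2 —bump→ 2·5 + 2 = 12 —(−1)→ 11
11 —HB5→ 2·5 + 1 —bump→ 2·6 + 1 = 13 —(−1)→ 12
12 —HB6→ 2·6 —bump→ 2·7 = 14 —(−1)→ 13
13 —HB7→ 7 + 6 —bump→ 8 + 6 = 14 —(−1)→ 13
13 —HB8→ 8 + 5 —bump→ 9 + 5 = 14 —(−1)→ 13
13 —HB9→ 9 + 4 —bump→ 10 + 4 = 14 —(−1)→ 13

ω + 3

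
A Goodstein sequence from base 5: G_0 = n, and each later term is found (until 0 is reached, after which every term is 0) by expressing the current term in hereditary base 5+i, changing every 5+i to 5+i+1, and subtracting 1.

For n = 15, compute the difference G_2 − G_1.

base 5: 15 = 3·5; at 6: 3·6 = 18; next = 17
base 6: 17 = 2·6 + 5; at 7: 2·7 + 5 = 19; next = 18

1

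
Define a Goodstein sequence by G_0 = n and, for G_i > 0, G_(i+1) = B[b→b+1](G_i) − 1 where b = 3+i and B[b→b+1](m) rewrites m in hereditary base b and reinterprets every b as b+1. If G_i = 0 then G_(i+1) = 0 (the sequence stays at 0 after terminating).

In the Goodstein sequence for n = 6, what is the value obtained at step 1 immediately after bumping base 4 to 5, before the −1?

8

6 —HB3→ 2·3 —bump→ 2·4 = 8 —(−1)→ 7
7 —HB4→ 4 + 3 —bump→ 5 + 3 = 8 —(−1)→ 7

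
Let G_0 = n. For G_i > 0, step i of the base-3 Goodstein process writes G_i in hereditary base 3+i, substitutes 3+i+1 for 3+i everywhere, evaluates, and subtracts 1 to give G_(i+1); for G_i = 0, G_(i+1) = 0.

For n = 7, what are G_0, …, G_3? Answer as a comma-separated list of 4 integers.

7, 8, 9, 9

[0] 7 ≡ 2·3 + 1 (base 3). Lift 4: 9. −1: 8.
[1] 8 ≡ 2·4 (base 4). Lift 5: 10. −1: 9.
[2] 9 ≡ 5 + 4 (base 5). Lift 6: 10. −1: 9.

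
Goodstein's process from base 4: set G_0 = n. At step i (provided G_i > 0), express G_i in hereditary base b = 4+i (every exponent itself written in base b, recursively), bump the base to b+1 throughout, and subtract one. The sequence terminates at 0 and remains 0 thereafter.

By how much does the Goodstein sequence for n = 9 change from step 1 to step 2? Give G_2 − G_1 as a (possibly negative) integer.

i=0: 9 = 2·4 + 1 (b=4); 4→5: 2·5 + 1 = 11; 11−1 = 10
i=1: 10 = 2·5 (b=5); 5→6: 2·6 = 12; 12−1 = 11

1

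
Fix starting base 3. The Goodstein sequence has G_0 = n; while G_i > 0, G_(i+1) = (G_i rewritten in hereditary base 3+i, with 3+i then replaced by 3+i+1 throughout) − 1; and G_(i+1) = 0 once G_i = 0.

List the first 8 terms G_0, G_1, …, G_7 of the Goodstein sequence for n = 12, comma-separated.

i=0: 12 = 3^2 + 3 (b=3); 3→4: 4^2 + 4 = 20; 20−1 = 19
i=1: 19 = 4^2 + 3 (b=4); 4→5: 5^2 + 3 = 28; 28−1 = 27
i=2: 27 = 5^2 + 2 (b=5); 5→6: 6^2 + 2 = 38; 38−1 = 37
i=3: 37 = 6^2 + 1 (b=6); 6→7: 7^2 + 1 = 50; 50−1 = 49
i=4: 49 = 7^2 (b=7); 7→8: 8^2 = 64; 64−1 = 63
i=5: 63 = 7·8 + 7 (b=8); 8→9: 7·9 + 7 = 70; 70−1 = 69
i=6: 69 = 7·9 + 6 (b=9); 9→10: 7·10 + 6 = 76; 76−1 = 75

12, 19, 27, 37, 49, 63, 69, 75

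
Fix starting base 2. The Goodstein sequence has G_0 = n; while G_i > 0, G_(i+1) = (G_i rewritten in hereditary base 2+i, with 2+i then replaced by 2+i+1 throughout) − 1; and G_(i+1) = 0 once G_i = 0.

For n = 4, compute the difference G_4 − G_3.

(0) 4|_2 = 2^2 ↦ 3^3|_3 = 27 ⇒ 26
(1) 26|_3 = 2·3^2 + 2·3 + 2 ↦ 2·4^2 + 2·4 + 2|_4 = 42 ⇒ 41
(2) 41|_4 = 2·4^2 + 2·4 + 1 ↦ 2·5^2 + 2·5 + 1|_5 = 61 ⇒ 60
(3) 60|_5 = 2·5^2 + 2·5 ↦ 2·6^2 + 2·6|_6 = 84 ⇒ 83

23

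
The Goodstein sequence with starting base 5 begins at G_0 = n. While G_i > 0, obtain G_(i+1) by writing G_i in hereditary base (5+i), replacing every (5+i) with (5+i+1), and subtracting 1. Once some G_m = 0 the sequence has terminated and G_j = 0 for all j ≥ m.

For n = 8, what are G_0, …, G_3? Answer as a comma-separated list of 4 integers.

8, 8, 8, 8

G_0 = 8. HB_5(8) = 5 + 3. Bump = 9. G_1 = 8.
G_1 = 8. HB_6(8) = 6 + 2. Bump = 9. G_2 = 8.
G_2 = 8. HB_7(8) = 7 + 1. Bump = 9. G_3 = 8.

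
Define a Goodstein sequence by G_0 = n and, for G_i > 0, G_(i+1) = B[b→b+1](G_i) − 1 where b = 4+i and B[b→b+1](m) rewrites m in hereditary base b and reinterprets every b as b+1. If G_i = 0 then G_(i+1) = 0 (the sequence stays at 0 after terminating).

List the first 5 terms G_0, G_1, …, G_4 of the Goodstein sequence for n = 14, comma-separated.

14, 16, 18, 20, 21

step 0: 14 = 3·4 + 2; sub 5 for 4: 3·5 + 2; = 17; G_1 = 17−1 = 16
step 1: 16 = 3·5 + 1; sub 6 for 5: 3·6 + 1; = 19; G_2 = 19−1 = 18
step 2: 18 = 3·6; sub 7 for 6: 3·7; = 21; G_3 = 21−1 = 20
step 3: 20 = 2·7 + 6; sub 8 for 7: 2·8 + 6; = 22; G_4 = 22−1 = 21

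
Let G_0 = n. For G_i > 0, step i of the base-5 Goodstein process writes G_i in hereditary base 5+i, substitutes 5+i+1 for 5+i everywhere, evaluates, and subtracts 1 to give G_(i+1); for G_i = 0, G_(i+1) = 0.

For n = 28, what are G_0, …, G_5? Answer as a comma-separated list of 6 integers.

28 —HB5→ 5^2 + 3 —bump→ 6^2 + 3 = 39 —(−1)→ 38
38 —HB6→ 6^2 + 2 —bump→ 7^2 + 2 = 51 —(−1)→ 50
50 —HB7→ 7^2 + 1 —bump→ 8^2 + 1 = 65 —(−1)→ 64
64 —HB8→ 8^2 —bump→ 9^2 = 81 —(−1)→ 80
80 —HB9→ 8·9 + 8 —bump→ 8·10 + 8 = 88 —(−1)→ 87

28, 38, 50, 64, 80, 87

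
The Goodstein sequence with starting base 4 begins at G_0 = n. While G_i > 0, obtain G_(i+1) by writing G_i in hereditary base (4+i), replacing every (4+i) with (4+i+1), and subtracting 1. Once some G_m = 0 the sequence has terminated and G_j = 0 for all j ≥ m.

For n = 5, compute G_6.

base 4: 5 = 4 + 1; at 5: 5 + 1 = 6; next = 5
base 5: 5 = 5; at 6: 6 = 6; next = 5
base 6: 5 = 5; at 7: 5 = 5; next = 4
base 7: 4 = 4; at 8: 4 = 4; next = 3
base 8: 3 = 3; at 9: 3 = 3; next = 2
base 9: 2 = 2; at 10: 2 = 2; next = 1
base 10: 1 = 1; at 11: 1 = 1; next = 0

1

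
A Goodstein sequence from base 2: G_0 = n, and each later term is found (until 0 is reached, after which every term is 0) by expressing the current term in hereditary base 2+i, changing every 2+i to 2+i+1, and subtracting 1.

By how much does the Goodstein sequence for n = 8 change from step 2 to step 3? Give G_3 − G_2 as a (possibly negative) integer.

5757

8 —HB2→ 2^(2 + 1) —bump→ 3^(3 + 1) = 81 —(−1)→ 80
80 —HB3→ 2·3^3 + 2·3^2 + 2·3 + 2 —bump→ 2·4^4 + 2·4^2 + 2·4 + 2 = 554 —(−1)→ 553
553 —HB4→ 2·4^4 + 2·4^2 + 2·4 + 1 —bump→ 2·5^5 + 2·5^2 + 2·5 + 1 = 6311 —(−1)→ 6310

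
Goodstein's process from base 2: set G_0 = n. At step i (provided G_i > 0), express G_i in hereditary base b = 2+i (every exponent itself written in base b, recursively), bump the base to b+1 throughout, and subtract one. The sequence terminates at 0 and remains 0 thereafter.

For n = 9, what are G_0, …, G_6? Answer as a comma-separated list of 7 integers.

9, 81, 1023, 9842, 140743, 2471826, 50333399

9 —HB2→ 2^(2 + 1) + 1 —bump→ 3^(3 + 1) + 1 = 82 —(−1)→ 81
81 —HB3→ 3^(3 + 1) —bump→ 4^(4 + 1) = 1024 —(−1)→ 1023
1023 —HB4→ 3·4^4 + 3·4^3 + 3·4^2 + 3·4 + 3 —bump→ 3·5^5 + 3·5^3 + 3·5^2 + 3·5 + 3 = 9843 —(−1)→ 9842
9842 —HB5→ 3·5^5 + 3·5^3 + 3·5^2 + 3·5 + 2 —bump→ 3·6^6 + 3·6^3 + 3·6^2 + 3·6 + 2 = 140744 —(−1)→ 140743
140743 —HB6→ 3·6^6 + 3·6^3 + 3·6^2 + 3·6 + 1 —bump→ 3·7^7 + 3·7^3 + 3·7^2 + 3·7 + 1 = 2471827 —(−1)→ 2471826
2471826 —HB7→ 3·7^7 + 3·7^3 + 3·7^2 + 3·7 —bump→ 3·8^8 + 3·8^3 + 3·8^2 + 3·8 = 50333400 —(−1)→ 50333399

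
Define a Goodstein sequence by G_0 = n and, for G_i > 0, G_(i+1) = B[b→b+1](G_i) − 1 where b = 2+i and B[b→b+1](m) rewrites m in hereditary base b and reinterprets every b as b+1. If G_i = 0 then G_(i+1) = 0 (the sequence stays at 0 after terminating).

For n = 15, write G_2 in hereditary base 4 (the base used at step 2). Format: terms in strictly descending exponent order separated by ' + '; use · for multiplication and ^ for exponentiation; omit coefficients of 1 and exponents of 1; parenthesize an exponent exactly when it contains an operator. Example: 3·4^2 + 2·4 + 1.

4^(4 + 1) + 4^4 + 3

G_0 = 15. HB_2(15) = 2^(2 + 1) + 2^2 + 2 + 1. Bump = 112. G_1 = 111.
G_1 = 111. HB_3(111) = 3^(3 + 1) + 3^3 + 3. Bump = 1284. G_2 = 1283.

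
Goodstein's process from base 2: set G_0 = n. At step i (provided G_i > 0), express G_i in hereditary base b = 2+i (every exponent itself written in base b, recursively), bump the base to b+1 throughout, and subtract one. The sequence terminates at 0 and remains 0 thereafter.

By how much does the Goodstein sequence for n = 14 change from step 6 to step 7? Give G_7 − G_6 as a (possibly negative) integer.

step 0: 14 = 2^(2 + 1) + 2^2 + 2; sub 3 for 2: 3^(3 + 1) + 3^3 + 3; = 111; G_1 = 111−1 = 110
step 1: 110 = 3^(3 + 1) + 3^3 + 2; sub 4 for 3: 4^(4 + 1) + 4^4 + 2; = 1282; G_2 = 1282−1 = 1281
step 2: 1281 = 4^(4 + 1) + 4^4 + 1; sub 5 for 4: 5^(5 + 1) + 5^5 + 1; = 18751; G_3 = 18751−1 = 18750
step 3: 18750 = 5^(5 + 1) + 5^5; sub 6 for 5: 6^(6 + 1) + 6^6; = 326592; G_4 = 326592−1 = 326591
step 4: 326591 = 6^(6 + 1) + 5·6^5 + 5·6^4 + 5·6^3 + 5·6^2 + 5·6 + 5; sub 7 for 6: 7^(7 + 1) + 5·7^5 + 5·7^4 + 5·7^3 + 5·7^2 + 5·7 + 5; = 5862841; G_5 = 5862841−1 = 5862840
step 5: 5862840 = 7^(7 + 1) + 5·7^5 + 5·7^4 + 5·7^3 + 5·7^2 + 5·7 + 4; sub 8 for 7: 8^(8 + 1) + 5·8^5 + 5·8^4 + 5·8^3 + 5·8^2 + 5·8 + 4; = 134404972; G_6 = 134404972−1 = 134404971
step 6: 134404971 = 8^(8 + 1) + 5·8^5 + 5·8^4 + 5·8^3 + 5·8^2 + 5·8 + 3; sub 9 for 8: 9^(9 + 1) + 5·9^5 + 5·9^4 + 5·9^3 + 5·9^2 + 5·9 + 3; = 3487116549; G_7 = 3487116549−1 = 3487116548

3352711577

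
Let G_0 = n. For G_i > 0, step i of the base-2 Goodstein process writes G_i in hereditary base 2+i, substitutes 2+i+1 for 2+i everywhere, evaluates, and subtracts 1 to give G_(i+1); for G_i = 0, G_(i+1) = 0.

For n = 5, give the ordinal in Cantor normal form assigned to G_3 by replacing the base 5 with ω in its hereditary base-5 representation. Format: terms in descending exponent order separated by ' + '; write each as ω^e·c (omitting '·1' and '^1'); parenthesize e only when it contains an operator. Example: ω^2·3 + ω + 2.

ω^3·3 + ω^2·3 + ω·3 + 2

G_0=5  [base 2] 2^2 + 1  →[2↦3]→  3^3 + 1 = 28  −1 ⇒ G_1=27
G_1=27  [base 3] 3^3  →[3↦4]→  4^4 = 256  −1 ⇒ G_2=255
G_2=255  [base 4] 3·4^3 + 3·4^2 + 3·4 + 3  →[4↦5]→  3·5^3 + 3·5^2 + 3·5 + 3 = 468  −1 ⇒ G_3=467
G_3=467  [base 5] 3·5^3 + 3·5^2 + 3·5 + 2  →[5↦6]→  3·6^3 + 3·6^2 + 3·6 + 2 = 776  −1 ⇒ G_4=775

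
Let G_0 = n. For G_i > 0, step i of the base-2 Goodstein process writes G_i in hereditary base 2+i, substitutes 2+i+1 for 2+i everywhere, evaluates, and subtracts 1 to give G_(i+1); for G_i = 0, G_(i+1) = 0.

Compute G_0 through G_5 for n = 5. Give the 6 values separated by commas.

base 2: 5 = 2^2 + 1; at 3: 3^3 + 1 = 28; next = 27
base 3: 27 = 3^3; at 4: 4^4 = 256; next = 255
base 4: 255 = 3·4^3 + 3·4^2 + 3·4 + 3; at 5: 3·5^3 + 3·5^2 + 3·5 + 3 = 468; next = 467
base 5: 467 = 3·5^3 + 3·5^2 + 3·5 + 2; at 6: 3·6^3 + 3·6^2 + 3·6 + 2 = 776; next = 775
base 6: 775 = 3·6^3 + 3·6^2 + 3·6 + 1; at 7: 3·7^3 + 3·7^2 + 3·7 + 1 = 1198; next = 1197

5, 27, 255, 467, 775, 1197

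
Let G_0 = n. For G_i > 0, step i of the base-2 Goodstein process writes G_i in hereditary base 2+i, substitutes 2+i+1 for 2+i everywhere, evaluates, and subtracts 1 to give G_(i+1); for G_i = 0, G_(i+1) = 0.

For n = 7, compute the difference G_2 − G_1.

[0] 7 ≡ 2^2 + 2 + 1 (base 2). Lift 3: 31. −1: 30.
[1] 30 ≡ 3^3 + 3 (base 3). Lift 4: 260. −1: 259.

229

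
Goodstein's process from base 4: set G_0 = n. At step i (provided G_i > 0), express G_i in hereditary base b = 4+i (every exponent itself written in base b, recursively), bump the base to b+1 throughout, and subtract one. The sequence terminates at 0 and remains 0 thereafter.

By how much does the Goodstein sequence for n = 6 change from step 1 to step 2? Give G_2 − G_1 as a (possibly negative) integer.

0

step 0: 6 = 4 + 2; sub 5 for 4: 5 + 2; = 7; G_1 = 7−1 = 6
step 1: 6 = 5 + 1; sub 6 for 5: 6 + 1; = 7; G_2 = 7−1 = 6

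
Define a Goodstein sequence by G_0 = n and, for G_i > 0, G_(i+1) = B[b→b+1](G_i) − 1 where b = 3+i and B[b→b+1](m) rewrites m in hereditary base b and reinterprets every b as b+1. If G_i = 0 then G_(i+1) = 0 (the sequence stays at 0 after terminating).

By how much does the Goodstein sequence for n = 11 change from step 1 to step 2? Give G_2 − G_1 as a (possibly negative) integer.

8

i=0: 11 = 3^2 + 2 (b=3); 3→4: 4^2 + 2 = 18; 18−1 = 17
i=1: 17 = 4^2 + 1 (b=4); 4→5: 5^2 + 1 = 26; 26−1 = 25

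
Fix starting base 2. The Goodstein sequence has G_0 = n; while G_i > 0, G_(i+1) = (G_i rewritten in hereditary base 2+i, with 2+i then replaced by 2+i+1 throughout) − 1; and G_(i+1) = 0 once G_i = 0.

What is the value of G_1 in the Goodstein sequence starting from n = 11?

base 2: 11 = 2^(2 + 1) + 2 + 1; at 3: 3^(3 + 1) + 3 + 1 = 85; next = 84
base 3: 84 = 3^(3 + 1) + 3; at 4: 4^(4 + 1) + 4 = 1028; next = 1027

84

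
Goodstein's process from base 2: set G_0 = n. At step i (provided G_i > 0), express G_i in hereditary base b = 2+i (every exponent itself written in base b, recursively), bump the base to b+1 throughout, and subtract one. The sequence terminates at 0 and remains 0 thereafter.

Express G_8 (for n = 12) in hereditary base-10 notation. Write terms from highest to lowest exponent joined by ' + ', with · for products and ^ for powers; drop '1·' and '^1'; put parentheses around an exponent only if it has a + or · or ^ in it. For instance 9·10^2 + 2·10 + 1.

10^(10 + 1) + 2·10^2 + 10 + 1

G_0=12  [base 2] 2^(2 + 1) + 2^2  →[2↦3]→  3^(3 + 1) + 3^3 = 108  −1 ⇒ G_1=107
G_1=107  [base 3] 3^(3 + 1) + 2·3^2 + 2·3 + 2  →[3↦4]→  4^(4 + 1) + 2·4^2 + 2·4 + 2 = 1066  −1 ⇒ G_2=1065
G_2=1065  [base 4] 4^(4 + 1) + 2·4^2 + 2·4 + 1  →[4↦5]→  5^(5 + 1) + 2·5^2 + 2·5 + 1 = 15686  −1 ⇒ G_3=15685
G_3=15685  [base 5] 5^(5 + 1) + 2·5^2 + 2·5  →[5↦6]→  6^(6 + 1) + 2·6^2 + 2·6 = 280020  −1 ⇒ G_4=280019
G_4=280019  [base 6] 6^(6 + 1) + 2·6^2 + 6 + 5  →[6↦7]→  7^(7 + 1) + 2·7^2 + 7 + 5 = 5764911  −1 ⇒ G_5=5764910
G_5=5764910  [base 7] 7^(7 + 1) + 2·7^2 + 7 + 4  →[7↦8]→  8^(8 + 1) + 2·8^2 + 8 + 4 = 134217868  −1 ⇒ G_6=134217867
G_6=134217867  [base 8] 8^(8 + 1) + 2·8^2 + 8 + 3  →[8↦9]→  9^(9 + 1) + 2·9^2 + 9 + 3 = 3486784575  −1 ⇒ G_7=3486784574
G_7=3486784574  [base 9] 9^(9 + 1) + 2·9^2 + 9 + 2  →[9↦10]→  10^(10 + 1) + 2·10^2 + 10 + 2 = 100000000212  −1 ⇒ G_8=100000000211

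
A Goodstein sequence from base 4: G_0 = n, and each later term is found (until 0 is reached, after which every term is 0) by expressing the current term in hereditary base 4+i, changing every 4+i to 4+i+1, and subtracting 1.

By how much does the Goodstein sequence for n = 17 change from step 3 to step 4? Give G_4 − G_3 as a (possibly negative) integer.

step 0: 17 = 4^2 + 1; sub 5 for 4: 5^2 + 1; = 26; G_1 = 26−1 = 25
step 1: 25 = 5^2; sub 6 for 5: 6^2; = 36; G_2 = 36−1 = 35
step 2: 35 = 5·6 + 5; sub 7 for 6: 5·7 + 5; = 40; G_3 = 40−1 = 39
step 3: 39 = 5·7 + 4; sub 8 for 7: 5·8 + 4; = 44; G_4 = 44−1 = 43

4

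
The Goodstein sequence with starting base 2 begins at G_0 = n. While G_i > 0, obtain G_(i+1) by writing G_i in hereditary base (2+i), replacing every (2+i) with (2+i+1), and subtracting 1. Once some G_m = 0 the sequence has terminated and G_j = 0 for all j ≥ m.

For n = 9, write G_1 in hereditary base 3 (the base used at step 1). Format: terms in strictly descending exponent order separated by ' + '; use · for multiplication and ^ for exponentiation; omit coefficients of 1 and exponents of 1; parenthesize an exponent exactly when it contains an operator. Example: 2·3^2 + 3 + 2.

3^(3 + 1)

base 2: 9 = 2^(2 + 1) + 1; at 3: 3^(3 + 1) + 1 = 82; next = 81
base 3: 81 = 3^(3 + 1); at 4: 4^(4 + 1) = 1024; next = 1023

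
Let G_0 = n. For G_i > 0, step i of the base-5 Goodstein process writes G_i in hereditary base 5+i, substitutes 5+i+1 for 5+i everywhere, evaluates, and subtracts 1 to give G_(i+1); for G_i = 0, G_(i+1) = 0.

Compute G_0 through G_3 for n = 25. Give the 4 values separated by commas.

25, 35, 39, 43

i=0: 25 = 5^2 (b=5); 5→6: 6^2 = 36; 36−1 = 35
i=1: 35 = 5·6 + 5 (b=6); 6→7: 5·7 + 5 = 40; 40−1 = 39
i=2: 39 = 5·7 + 4 (b=7); 7→8: 5·8 + 4 = 44; 44−1 = 43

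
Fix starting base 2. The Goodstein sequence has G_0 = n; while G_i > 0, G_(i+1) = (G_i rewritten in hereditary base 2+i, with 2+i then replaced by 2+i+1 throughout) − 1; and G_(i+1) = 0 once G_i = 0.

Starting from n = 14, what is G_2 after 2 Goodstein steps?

base 2: 14 = 2^(2 + 1) + 2^2 + 2; at 3: 3^(3 + 1) + 3^3 + 3 = 111; next = 110
base 3: 110 = 3^(3 + 1) + 3^3 + 2; at 4: 4^(4 + 1) + 4^4 + 2 = 1282; next = 1281
base 4: 1281 = 4^(4 + 1) + 4^4 + 1; at 5: 5^(5 + 1) + 5^5 + 1 = 18751; next = 18750

1281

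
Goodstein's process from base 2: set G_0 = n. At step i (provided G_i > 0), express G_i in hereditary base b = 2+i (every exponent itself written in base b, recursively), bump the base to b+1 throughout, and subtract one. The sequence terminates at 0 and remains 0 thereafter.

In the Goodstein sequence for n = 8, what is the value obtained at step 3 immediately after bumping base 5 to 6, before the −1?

93396

base 2: 8 = 2^(2 + 1); at 3: 3^(3 + 1) = 81; next = 80
base 3: 80 = 2·3^3 + 2·3^2 + 2·3 + 2; at 4: 2·4^4 + 2·4^2 + 2·4 + 2 = 554; next = 553
base 4: 553 = 2·4^4 + 2·4^2 + 2·4 + 1; at 5: 2·5^5 + 2·5^2 + 2·5 + 1 = 6311; next = 6310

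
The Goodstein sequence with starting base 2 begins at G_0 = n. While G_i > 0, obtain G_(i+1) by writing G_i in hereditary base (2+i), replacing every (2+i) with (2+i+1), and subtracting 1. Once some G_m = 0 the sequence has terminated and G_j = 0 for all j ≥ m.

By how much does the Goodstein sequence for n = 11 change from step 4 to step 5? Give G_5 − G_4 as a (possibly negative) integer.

5484864

step 0: 11 = 2^(2 + 1) + 2 + 1; sub 3 for 2: 3^(3 + 1) + 3 + 1; = 85; G_1 = 85−1 = 84
step 1: 84 = 3^(3 + 1) + 3; sub 4 for 3: 4^(4 + 1) + 4; = 1028; G_2 = 1028−1 = 1027
step 2: 1027 = 4^(4 + 1) + 3; sub 5 for 4: 5^(5 + 1) + 3; = 15628; G_3 = 15628−1 = 15627
step 3: 15627 = 5^(5 + 1) + 2; sub 6 for 5: 6^(6 + 1) + 2; = 279938; G_4 = 279938−1 = 279937
step 4: 279937 = 6^(6 + 1) + 1; sub 7 for 6: 7^(7 + 1) + 1; = 5764802; G_5 = 5764802−1 = 5764801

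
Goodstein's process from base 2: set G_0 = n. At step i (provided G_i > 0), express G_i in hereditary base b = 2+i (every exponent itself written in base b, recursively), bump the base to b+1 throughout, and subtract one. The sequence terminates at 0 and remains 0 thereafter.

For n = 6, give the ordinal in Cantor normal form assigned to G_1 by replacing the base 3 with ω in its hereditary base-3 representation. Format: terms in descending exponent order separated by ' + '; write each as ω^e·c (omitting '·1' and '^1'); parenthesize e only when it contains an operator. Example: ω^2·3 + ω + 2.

(0) 6|_2 = 2^2 + 2 ↦ 3^3 + 3|_3 = 30 ⇒ 29
(1) 29|_3 = 3^3 + 2 ↦ 4^4 + 2|_4 = 258 ⇒ 257

ω^ω + 2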